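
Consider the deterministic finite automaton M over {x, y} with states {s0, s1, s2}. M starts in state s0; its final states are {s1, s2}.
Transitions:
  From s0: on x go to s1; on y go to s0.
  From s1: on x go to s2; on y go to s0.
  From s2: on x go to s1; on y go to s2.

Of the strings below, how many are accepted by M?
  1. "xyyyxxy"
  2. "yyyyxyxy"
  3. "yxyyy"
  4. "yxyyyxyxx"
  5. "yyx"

"xyyyxxy": accepted
"yyyyxyxy": rejected
"yxyyy": rejected
"yxyyyxyxx": accepted
"yyx": accepted

3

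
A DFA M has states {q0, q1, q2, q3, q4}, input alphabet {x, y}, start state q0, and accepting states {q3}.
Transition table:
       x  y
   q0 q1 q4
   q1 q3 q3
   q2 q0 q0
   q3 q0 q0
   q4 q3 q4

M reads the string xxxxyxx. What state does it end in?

q0 --x--> q1
q1 --x--> q3
q3 --x--> q0
q0 --x--> q1
q1 --y--> q3
q3 --x--> q0
q0 --x--> q1

q1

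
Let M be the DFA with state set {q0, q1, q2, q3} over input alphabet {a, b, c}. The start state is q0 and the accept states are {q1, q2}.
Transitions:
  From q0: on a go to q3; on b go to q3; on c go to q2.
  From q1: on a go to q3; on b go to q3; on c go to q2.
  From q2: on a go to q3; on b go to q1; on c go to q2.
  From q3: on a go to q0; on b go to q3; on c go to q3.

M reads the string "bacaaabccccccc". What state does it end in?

q0 --b--> q3
q3 --a--> q0
q0 --c--> q2
q2 --a--> q3
q3 --a--> q0
q0 --a--> q3
q3 --b--> q3
q3 --c--> q3
q3 --c--> q3
q3 --c--> q3
q3 --c--> q3
q3 --c--> q3
q3 --c--> q3
q3 --c--> q3

q3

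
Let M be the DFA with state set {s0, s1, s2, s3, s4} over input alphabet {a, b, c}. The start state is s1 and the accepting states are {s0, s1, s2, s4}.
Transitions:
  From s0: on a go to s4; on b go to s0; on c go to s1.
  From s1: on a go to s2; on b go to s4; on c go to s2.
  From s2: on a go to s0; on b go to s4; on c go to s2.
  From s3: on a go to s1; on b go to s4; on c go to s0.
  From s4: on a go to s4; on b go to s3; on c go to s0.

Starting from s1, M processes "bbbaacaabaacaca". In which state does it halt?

s1 --b--> s4
s4 --b--> s3
s3 --b--> s4
s4 --a--> s4
s4 --a--> s4
s4 --c--> s0
s0 --a--> s4
s4 --a--> s4
s4 --b--> s3
s3 --a--> s1
s1 --a--> s2
s2 --c--> s2
s2 --a--> s0
s0 --c--> s1
s1 --a--> s2

s2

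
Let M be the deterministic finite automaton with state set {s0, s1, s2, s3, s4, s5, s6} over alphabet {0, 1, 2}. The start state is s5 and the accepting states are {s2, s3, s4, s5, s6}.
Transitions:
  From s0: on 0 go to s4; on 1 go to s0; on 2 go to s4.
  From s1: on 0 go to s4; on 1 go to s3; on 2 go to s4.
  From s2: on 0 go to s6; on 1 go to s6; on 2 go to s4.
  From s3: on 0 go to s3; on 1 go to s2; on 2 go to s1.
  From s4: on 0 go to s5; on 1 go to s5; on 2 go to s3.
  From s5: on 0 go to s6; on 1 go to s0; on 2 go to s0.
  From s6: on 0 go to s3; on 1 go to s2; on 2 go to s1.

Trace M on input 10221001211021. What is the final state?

s5 --1--> s0
s0 --0--> s4
s4 --2--> s3
s3 --2--> s1
s1 --1--> s3
s3 --0--> s3
s3 --0--> s3
s3 --1--> s2
s2 --2--> s4
s4 --1--> s5
s5 --1--> s0
s0 --0--> s4
s4 --2--> s3
s3 --1--> s2

s2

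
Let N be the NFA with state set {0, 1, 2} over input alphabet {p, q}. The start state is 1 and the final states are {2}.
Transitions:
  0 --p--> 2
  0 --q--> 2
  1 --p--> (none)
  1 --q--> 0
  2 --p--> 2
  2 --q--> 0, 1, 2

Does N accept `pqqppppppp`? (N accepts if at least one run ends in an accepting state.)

rejected

Start: {1}
read p: {}
The reachable set is empty and stays empty for the remaining 9 symbols.
Reachable ∩ accepting = {} — empty.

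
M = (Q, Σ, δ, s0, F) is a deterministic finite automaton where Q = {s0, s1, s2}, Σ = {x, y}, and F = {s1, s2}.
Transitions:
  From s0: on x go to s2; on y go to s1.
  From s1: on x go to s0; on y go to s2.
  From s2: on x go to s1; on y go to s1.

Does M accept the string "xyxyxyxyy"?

s0 --x--> s2
s2 --y--> s1
s1 --x--> s0
s0 --y--> s1
s1 --x--> s0
s0 --y--> s1
s1 --x--> s0
s0 --y--> s1
s1 --y--> s2
End in state s2, which is an accepting state.

accepted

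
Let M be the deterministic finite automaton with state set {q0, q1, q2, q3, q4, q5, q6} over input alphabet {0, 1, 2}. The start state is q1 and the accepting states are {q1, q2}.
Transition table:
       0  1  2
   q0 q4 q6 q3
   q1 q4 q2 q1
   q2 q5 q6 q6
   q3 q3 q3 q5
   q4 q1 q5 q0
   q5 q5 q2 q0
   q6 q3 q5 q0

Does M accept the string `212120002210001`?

q1 --2--> q1
q1 --1--> q2
q2 --2--> q6
q6 --1--> q5
q5 --2--> q0
q0 --0--> q4
q4 --0--> q1
q1 --0--> q4
q4 --2--> q0
q0 --2--> q3
q3 --1--> q3
q3 --0--> q3
q3 --0--> q3
q3 --0--> q3
q3 --1--> q3
End in state q3, which is not an accepting state.

rejected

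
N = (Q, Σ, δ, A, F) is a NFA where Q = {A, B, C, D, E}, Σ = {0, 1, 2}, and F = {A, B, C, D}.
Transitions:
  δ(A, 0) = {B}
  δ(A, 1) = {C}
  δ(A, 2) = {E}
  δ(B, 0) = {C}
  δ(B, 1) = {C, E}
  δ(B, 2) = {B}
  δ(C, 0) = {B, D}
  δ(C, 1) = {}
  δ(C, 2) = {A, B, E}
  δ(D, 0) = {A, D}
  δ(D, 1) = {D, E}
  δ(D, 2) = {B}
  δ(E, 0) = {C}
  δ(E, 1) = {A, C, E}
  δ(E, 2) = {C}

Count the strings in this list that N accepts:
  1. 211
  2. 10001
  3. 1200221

211: accepted
10001: accepted
1200221: accepted

3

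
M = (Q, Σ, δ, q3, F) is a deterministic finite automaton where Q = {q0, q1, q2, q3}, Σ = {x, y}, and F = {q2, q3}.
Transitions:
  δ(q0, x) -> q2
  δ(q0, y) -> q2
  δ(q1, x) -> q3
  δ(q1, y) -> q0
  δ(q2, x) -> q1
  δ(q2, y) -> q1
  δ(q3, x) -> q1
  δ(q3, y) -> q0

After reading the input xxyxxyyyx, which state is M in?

q3 --x--> q1
q1 --x--> q3
q3 --y--> q0
q0 --x--> q2
q2 --x--> q1
q1 --y--> q0
q0 --y--> q2
q2 --y--> q1
q1 --x--> q3

q3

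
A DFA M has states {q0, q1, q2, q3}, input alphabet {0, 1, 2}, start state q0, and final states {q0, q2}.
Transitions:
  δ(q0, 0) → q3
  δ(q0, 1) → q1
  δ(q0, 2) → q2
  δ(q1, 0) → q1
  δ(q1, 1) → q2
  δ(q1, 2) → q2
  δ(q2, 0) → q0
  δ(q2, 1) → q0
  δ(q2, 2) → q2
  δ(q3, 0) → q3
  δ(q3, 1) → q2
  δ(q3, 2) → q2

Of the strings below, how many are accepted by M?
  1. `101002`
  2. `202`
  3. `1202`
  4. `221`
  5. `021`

`101002`: accepted
`202`: accepted
`1202`: accepted
`221`: accepted
`021`: accepted

5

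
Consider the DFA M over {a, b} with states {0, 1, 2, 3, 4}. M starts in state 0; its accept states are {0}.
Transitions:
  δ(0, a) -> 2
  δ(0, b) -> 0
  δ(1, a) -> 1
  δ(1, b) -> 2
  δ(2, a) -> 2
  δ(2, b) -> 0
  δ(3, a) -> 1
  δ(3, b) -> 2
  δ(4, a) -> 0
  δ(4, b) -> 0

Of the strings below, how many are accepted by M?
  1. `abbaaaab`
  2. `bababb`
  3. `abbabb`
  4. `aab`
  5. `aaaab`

`abbaaaab`: accepted
`bababb`: accepted
`abbabb`: accepted
`aab`: accepted
`aaaab`: accepted

5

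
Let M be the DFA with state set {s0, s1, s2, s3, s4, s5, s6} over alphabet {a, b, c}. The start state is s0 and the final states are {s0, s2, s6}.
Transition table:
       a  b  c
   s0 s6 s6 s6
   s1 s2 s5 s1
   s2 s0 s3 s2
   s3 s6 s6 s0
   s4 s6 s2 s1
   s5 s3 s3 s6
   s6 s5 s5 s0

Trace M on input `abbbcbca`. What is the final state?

s6

s0 --a--> s6
s6 --b--> s5
s5 --b--> s3
s3 --b--> s6
s6 --c--> s0
s0 --b--> s6
s6 --c--> s0
s0 --a--> s6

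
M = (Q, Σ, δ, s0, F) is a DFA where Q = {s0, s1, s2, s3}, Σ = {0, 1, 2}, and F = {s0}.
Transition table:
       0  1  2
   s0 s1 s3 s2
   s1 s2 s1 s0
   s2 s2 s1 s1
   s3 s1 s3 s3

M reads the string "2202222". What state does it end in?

s0 --2--> s2
s2 --2--> s1
s1 --0--> s2
s2 --2--> s1
s1 --2--> s0
s0 --2--> s2
s2 --2--> s1

s1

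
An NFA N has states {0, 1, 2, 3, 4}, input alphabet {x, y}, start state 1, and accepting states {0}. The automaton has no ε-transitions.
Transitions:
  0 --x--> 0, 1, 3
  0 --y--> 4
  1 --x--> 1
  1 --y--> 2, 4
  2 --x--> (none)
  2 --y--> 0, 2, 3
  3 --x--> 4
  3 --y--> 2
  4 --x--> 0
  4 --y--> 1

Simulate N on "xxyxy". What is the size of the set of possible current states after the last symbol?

Start: {1}
read x: {1}
read x: {1}
read y: {2, 4}
read x: {0}
read y: {4}
Final reachable set {4} has 1 state.

1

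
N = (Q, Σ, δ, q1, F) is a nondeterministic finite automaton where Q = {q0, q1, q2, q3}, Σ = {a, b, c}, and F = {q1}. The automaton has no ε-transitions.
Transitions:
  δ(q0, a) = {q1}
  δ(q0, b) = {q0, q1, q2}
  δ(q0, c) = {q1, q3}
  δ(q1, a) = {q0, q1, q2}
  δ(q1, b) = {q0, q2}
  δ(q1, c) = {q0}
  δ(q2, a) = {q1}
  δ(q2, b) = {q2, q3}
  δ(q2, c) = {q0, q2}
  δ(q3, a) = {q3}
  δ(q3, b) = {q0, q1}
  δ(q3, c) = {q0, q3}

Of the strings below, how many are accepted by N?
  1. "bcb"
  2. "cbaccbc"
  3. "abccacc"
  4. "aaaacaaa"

4

"bcb": accepted
"cbaccbc": accepted
"abccacc": accepted
"aaaacaaa": accepted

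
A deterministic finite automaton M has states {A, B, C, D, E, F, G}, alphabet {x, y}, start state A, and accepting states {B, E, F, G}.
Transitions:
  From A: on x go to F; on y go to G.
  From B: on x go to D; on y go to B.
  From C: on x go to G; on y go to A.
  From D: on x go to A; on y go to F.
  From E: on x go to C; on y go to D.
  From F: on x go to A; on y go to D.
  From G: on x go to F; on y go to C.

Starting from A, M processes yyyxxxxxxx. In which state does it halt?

A --y--> G
G --y--> C
C --y--> A
A --x--> F
F --x--> A
A --x--> F
F --x--> A
A --x--> F
F --x--> A
A --x--> F

F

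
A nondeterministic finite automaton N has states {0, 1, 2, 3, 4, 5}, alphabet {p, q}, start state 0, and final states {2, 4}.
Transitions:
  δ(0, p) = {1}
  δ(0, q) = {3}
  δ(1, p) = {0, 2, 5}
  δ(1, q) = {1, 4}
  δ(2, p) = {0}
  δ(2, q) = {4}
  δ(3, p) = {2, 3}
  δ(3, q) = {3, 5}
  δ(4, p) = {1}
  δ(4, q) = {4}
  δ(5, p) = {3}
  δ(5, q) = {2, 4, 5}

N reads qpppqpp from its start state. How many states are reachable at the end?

Start: {0}
read q: {3}
read p: {2, 3}
read p: {0, 2, 3}
read p: {0, 1, 2, 3}
read q: {1, 3, 4, 5}
read p: {0, 1, 2, 3, 5}
read p: {0, 1, 2, 3, 5}
Final reachable set {0, 1, 2, 3, 5} has 5 states.

5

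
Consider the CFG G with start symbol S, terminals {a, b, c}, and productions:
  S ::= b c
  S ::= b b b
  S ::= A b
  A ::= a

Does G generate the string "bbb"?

yes

S ⇒ bbb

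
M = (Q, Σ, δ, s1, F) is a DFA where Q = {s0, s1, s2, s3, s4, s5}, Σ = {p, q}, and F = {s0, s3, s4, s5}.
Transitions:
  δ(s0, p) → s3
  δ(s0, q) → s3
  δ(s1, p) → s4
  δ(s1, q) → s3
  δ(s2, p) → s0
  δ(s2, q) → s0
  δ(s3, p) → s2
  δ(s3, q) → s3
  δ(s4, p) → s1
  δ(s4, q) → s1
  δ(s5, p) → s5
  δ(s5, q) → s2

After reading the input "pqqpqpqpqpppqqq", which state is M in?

s3

s1 --p--> s4
s4 --q--> s1
s1 --q--> s3
s3 --p--> s2
s2 --q--> s0
s0 --p--> s3
s3 --q--> s3
s3 --p--> s2
s2 --q--> s0
s0 --p--> s3
s3 --p--> s2
s2 --p--> s0
s0 --q--> s3
s3 --q--> s3
s3 --q--> s3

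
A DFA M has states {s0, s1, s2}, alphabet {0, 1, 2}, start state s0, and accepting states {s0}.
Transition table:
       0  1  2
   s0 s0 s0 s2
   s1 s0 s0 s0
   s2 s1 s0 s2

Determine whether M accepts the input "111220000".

s0 --1--> s0
s0 --1--> s0
s0 --1--> s0
s0 --2--> s2
s2 --2--> s2
s2 --0--> s1
s1 --0--> s0
s0 --0--> s0
s0 --0--> s0
End in state s0, which is an accepting state.

accepted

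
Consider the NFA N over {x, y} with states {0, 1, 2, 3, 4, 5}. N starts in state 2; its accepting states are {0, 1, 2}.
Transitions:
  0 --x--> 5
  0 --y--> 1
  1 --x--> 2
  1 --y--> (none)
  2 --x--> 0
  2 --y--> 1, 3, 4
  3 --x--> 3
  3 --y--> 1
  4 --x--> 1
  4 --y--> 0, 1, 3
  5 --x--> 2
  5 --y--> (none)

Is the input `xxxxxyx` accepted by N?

rejected

Start: {2}
read x: {0}
read x: {5}
read x: {2}
read x: {0}
read x: {5}
read y: {}
The reachable set is empty and stays empty for the remaining 1 symbol.
Reachable ∩ accepting = {} — empty.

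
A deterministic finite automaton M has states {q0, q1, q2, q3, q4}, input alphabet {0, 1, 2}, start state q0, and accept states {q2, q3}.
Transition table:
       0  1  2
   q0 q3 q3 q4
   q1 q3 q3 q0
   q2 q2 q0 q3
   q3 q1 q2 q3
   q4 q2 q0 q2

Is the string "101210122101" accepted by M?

accepted

q0 --1--> q3
q3 --0--> q1
q1 --1--> q3
q3 --2--> q3
q3 --1--> q2
q2 --0--> q2
q2 --1--> q0
q0 --2--> q4
q4 --2--> q2
q2 --1--> q0
q0 --0--> q3
q3 --1--> q2
End in state q2, which is an accepting state.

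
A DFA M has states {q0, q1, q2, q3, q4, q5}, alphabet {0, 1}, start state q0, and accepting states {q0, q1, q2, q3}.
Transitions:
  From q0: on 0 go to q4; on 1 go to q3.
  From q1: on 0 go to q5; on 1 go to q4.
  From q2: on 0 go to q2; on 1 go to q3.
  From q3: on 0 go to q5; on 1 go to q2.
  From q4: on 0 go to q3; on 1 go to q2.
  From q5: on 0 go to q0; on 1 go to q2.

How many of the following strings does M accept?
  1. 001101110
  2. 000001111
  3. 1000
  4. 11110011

3

001101110: accepted
000001111: accepted
1000: rejected
11110011: accepted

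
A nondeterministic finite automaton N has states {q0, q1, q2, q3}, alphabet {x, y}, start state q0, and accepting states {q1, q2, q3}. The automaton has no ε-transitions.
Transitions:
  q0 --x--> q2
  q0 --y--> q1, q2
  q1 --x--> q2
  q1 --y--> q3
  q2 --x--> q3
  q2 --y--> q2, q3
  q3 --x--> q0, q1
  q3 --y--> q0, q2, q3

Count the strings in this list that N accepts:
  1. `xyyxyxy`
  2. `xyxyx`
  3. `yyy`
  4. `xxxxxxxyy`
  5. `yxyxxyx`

5

`xyyxyxy`: accepted
`xyxyx`: accepted
`yyy`: accepted
`xxxxxxxyy`: accepted
`yxyxxyx`: accepted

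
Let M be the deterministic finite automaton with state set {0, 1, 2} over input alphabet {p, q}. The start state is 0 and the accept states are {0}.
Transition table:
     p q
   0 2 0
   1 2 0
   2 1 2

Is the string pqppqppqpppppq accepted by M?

0 --p--> 2
2 --q--> 2
2 --p--> 1
1 --p--> 2
2 --q--> 2
2 --p--> 1
1 --p--> 2
2 --q--> 2
2 --p--> 1
1 --p--> 2
2 --p--> 1
1 --p--> 2
2 --p--> 1
1 --q--> 0
End in state 0, which is an accepting state.

accepted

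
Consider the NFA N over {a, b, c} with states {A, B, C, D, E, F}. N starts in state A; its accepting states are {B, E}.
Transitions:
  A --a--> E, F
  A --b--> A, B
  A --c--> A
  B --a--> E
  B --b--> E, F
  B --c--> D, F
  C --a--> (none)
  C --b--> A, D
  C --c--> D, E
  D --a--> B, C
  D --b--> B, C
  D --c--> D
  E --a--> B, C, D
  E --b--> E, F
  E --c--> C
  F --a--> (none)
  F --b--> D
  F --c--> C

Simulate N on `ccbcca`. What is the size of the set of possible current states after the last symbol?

Start: {A}
read c: {A}
read c: {A}
read b: {A, B}
read c: {A, D, F}
read c: {A, C, D}
read a: {B, C, E, F}
Final reachable set {B, C, E, F} has 4 states.

4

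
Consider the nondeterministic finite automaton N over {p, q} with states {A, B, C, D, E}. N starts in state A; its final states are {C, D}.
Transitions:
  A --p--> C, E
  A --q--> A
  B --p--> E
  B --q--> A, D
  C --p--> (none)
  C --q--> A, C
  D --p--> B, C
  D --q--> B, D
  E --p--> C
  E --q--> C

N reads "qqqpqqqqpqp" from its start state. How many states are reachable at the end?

Start: {A}
read q: {A}
read q: {A}
read q: {A}
read p: {C, E}
read q: {A, C}
read q: {A, C}
read q: {A, C}
read q: {A, C}
read p: {C, E}
read q: {A, C}
read p: {C, E}
Final reachable set {C, E} has 2 states.

2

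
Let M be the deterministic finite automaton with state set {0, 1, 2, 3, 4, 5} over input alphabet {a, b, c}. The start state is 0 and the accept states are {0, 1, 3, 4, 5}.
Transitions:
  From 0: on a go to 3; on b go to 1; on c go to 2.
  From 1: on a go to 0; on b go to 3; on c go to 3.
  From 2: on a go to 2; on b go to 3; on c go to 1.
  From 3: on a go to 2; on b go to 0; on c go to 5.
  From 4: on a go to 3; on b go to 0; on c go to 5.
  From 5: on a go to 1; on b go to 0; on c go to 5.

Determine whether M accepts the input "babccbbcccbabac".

0 --b--> 1
1 --a--> 0
0 --b--> 1
1 --c--> 3
3 --c--> 5
5 --b--> 0
0 --b--> 1
1 --c--> 3
3 --c--> 5
5 --c--> 5
5 --b--> 0
0 --a--> 3
3 --b--> 0
0 --a--> 3
3 --c--> 5
End in state 5, which is an accepting state.

accepted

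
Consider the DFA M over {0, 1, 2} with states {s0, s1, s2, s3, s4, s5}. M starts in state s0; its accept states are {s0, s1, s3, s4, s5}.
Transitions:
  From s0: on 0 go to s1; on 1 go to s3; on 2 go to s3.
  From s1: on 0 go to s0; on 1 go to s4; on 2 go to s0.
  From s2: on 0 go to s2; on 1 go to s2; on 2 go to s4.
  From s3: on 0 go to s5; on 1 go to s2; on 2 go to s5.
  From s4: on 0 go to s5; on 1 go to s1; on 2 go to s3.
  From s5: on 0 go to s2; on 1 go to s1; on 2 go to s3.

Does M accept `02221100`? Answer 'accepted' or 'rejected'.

rejected

s0 --0--> s1
s1 --2--> s0
s0 --2--> s3
s3 --2--> s5
s5 --1--> s1
s1 --1--> s4
s4 --0--> s5
s5 --0--> s2
End in state s2, which is not an accepting state.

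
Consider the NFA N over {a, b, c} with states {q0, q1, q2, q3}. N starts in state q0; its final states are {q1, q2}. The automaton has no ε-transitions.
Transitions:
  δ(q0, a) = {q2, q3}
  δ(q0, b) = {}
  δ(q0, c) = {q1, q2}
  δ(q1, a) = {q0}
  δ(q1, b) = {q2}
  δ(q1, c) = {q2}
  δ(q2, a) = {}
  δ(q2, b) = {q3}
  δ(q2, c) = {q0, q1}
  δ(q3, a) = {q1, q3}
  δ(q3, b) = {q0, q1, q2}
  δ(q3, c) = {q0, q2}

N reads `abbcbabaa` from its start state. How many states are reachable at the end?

Start: {q0}
read a: {q2, q3}
read b: {q0, q1, q2, q3}
read b: {q0, q1, q2, q3}
read c: {q0, q1, q2}
read b: {q2, q3}
read a: {q1, q3}
read b: {q0, q1, q2}
read a: {q0, q2, q3}
read a: {q1, q2, q3}
Final reachable set {q1, q2, q3} has 3 states.

3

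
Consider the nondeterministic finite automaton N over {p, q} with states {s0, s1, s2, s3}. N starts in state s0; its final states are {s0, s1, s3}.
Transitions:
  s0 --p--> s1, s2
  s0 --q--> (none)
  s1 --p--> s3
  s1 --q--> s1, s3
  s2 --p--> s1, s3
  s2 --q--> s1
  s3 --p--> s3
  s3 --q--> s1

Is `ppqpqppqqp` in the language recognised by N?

accepted

Start: {s0}
read p: {s1, s2}
read p: {s1, s3}
read q: {s1, s3}
read p: {s3}
read q: {s1}
read p: {s3}
read p: {s3}
read q: {s1}
read q: {s1, s3}
read p: {s3}
Reachable ∩ accepting = {s3} — nonempty.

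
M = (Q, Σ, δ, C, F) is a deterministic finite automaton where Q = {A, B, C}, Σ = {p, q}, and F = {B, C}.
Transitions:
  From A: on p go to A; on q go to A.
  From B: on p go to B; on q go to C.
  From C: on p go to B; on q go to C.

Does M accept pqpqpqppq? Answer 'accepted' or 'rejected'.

accepted

C --p--> B
B --q--> C
C --p--> B
B --q--> C
C --p--> B
B --q--> C
C --p--> B
B --p--> B
B --q--> C
End in state C, which is an accepting state.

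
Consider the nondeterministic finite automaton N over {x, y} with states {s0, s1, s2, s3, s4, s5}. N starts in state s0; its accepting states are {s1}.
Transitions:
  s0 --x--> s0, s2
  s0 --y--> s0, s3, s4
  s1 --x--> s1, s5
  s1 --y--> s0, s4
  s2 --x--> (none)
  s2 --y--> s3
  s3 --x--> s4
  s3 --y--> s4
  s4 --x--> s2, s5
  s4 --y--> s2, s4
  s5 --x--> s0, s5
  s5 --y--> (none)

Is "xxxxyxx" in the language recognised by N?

Start: {s0}
read x: {s0, s2}
read x: {s0, s2}
read x: {s0, s2}
read x: {s0, s2}
read y: {s0, s3, s4}
read x: {s0, s2, s4, s5}
read x: {s0, s2, s5}
Reachable ∩ accepting = {} — empty.

rejected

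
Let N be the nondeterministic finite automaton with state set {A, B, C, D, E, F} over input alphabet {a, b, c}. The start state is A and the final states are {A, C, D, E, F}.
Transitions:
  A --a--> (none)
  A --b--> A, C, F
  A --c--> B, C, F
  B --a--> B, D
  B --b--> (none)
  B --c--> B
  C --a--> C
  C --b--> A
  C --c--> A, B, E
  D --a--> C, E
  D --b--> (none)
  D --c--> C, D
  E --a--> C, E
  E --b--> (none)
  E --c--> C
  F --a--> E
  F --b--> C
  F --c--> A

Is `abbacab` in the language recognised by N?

Start: {A}
read a: {}
The reachable set is empty and stays empty for the remaining 6 symbols.
Reachable ∩ accepting = {} — empty.

rejected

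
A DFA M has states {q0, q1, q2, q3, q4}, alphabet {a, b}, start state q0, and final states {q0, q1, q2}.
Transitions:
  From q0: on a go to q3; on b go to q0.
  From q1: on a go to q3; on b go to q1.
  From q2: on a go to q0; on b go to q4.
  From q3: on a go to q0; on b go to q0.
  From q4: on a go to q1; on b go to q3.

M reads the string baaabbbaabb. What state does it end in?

q0 --b--> q0
q0 --a--> q3
q3 --a--> q0
q0 --a--> q3
q3 --b--> q0
q0 --b--> q0
q0 --b--> q0
q0 --a--> q3
q3 --a--> q0
q0 --b--> q0
q0 --b--> q0

q0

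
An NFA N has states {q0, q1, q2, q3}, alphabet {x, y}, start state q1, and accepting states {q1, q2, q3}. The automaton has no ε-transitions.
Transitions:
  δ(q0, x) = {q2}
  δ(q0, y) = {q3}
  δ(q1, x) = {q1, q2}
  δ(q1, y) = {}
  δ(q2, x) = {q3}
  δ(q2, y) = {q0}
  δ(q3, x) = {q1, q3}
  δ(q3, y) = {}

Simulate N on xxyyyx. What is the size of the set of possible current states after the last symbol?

Start: {q1}
read x: {q1, q2}
read x: {q1, q2, q3}
read y: {q0}
read y: {q3}
read y: {}
The reachable set is empty and stays empty for the remaining 1 symbol.
Final reachable set {} has 0 states.

0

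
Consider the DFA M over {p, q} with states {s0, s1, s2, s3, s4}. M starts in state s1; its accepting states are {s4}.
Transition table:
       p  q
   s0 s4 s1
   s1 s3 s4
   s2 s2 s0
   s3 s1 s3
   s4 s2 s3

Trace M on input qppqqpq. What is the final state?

s1 --q--> s4
s4 --p--> s2
s2 --p--> s2
s2 --q--> s0
s0 --q--> s1
s1 --p--> s3
s3 --q--> s3

s3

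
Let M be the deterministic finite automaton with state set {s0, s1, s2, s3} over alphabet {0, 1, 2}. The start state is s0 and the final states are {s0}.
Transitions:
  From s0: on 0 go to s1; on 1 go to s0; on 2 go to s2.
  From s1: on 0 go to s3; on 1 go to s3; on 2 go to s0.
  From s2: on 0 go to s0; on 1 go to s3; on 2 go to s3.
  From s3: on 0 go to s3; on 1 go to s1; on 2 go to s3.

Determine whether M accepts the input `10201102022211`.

rejected

s0 --1--> s0
s0 --0--> s1
s1 --2--> s0
s0 --0--> s1
s1 --1--> s3
s3 --1--> s1
s1 --0--> s3
s3 --2--> s3
s3 --0--> s3
s3 --2--> s3
s3 --2--> s3
s3 --2--> s3
s3 --1--> s1
s1 --1--> s3
End in state s3, which is not an accepting state.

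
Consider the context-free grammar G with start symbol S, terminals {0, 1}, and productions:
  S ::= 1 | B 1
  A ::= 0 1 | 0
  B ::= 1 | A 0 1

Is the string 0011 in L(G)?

S ⇒ B1 ⇒ A011 ⇒ 0011

yes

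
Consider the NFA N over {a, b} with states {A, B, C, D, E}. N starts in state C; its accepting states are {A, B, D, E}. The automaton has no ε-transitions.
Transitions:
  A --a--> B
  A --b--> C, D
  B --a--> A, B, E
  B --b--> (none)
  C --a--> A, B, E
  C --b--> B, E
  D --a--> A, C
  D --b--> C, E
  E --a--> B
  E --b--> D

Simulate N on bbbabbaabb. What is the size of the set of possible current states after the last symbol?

3

Start: {C}
read b: {B, E}
read b: {D}
read b: {C, E}
read a: {A, B, E}
read b: {C, D}
read b: {B, C, E}
read a: {A, B, E}
read a: {A, B, E}
read b: {C, D}
read b: {B, C, E}
Final reachable set {B, C, E} has 3 states.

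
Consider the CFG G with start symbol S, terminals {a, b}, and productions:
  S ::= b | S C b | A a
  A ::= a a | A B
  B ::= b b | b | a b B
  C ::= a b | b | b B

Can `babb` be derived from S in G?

S ⇒ SCb ⇒ bCb ⇒ babb

yes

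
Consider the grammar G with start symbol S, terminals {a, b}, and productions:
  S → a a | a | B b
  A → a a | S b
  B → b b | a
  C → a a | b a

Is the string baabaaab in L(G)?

no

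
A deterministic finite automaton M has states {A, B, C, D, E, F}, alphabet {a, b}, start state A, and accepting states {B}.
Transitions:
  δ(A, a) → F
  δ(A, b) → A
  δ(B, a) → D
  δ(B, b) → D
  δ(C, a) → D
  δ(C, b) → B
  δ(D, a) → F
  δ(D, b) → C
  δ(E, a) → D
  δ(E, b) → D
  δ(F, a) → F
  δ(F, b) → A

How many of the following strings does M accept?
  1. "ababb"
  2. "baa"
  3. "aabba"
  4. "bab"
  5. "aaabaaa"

"ababb": rejected
"baa": rejected
"aabba": rejected
"bab": rejected
"aaabaaa": rejected

0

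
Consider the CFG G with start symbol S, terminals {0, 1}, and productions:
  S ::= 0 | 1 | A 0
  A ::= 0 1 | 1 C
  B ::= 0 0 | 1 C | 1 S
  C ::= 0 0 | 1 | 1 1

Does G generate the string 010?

S ⇒ A0 ⇒ 010

yes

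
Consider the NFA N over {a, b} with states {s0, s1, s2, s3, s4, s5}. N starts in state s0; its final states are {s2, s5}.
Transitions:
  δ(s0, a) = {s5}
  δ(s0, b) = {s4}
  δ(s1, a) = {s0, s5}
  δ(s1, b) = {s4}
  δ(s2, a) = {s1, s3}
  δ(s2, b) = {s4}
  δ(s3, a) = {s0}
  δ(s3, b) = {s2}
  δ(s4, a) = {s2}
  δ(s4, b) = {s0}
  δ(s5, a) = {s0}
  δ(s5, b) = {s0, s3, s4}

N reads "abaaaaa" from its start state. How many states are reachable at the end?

Start: {s0}
read a: {s5}
read b: {s0, s3, s4}
read a: {s0, s2, s5}
read a: {s0, s1, s3, s5}
read a: {s0, s5}
read a: {s0, s5}
read a: {s0, s5}
Final reachable set {s0, s5} has 2 states.

2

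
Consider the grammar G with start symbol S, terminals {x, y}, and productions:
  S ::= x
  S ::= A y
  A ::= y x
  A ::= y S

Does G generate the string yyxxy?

no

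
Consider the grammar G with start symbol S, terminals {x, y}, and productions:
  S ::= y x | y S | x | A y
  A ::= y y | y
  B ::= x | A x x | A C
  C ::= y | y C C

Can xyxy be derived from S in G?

no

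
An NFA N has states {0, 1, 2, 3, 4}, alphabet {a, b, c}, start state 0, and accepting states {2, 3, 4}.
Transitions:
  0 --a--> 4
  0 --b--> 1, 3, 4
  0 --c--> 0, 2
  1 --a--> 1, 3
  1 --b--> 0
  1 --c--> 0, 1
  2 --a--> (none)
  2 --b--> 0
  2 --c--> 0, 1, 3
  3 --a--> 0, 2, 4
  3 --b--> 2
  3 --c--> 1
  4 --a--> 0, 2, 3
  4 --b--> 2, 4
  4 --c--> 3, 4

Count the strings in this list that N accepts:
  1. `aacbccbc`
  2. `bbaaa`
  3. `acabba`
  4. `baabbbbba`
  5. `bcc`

`aacbccbc`: accepted
`bbaaa`: accepted
`acabba`: accepted
`baabbbbba`: accepted
`bcc`: accepted

5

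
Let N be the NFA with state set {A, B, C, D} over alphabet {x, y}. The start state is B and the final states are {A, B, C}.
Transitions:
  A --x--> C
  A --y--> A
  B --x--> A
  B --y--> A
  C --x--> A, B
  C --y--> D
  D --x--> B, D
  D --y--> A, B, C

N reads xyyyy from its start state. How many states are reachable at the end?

1

Start: {B}
read x: {A}
read y: {A}
read y: {A}
read y: {A}
read y: {A}
Final reachable set {A} has 1 state.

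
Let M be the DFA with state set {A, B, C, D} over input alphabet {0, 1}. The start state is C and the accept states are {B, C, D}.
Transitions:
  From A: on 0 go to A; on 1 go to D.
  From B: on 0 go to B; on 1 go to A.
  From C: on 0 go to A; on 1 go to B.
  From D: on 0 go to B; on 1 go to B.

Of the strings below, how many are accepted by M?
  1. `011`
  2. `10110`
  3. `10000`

`011`: accepted
`10110`: accepted
`10000`: accepted

3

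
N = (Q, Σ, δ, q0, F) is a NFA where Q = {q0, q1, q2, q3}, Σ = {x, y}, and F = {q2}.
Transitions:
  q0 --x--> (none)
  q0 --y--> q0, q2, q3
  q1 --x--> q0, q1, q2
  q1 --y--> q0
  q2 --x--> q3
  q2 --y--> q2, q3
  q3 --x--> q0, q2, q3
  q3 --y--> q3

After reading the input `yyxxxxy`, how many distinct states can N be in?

3

Start: {q0}
read y: {q0, q2, q3}
read y: {q0, q2, q3}
read x: {q0, q2, q3}
read x: {q0, q2, q3}
read x: {q0, q2, q3}
read x: {q0, q2, q3}
read y: {q0, q2, q3}
Final reachable set {q0, q2, q3} has 3 states.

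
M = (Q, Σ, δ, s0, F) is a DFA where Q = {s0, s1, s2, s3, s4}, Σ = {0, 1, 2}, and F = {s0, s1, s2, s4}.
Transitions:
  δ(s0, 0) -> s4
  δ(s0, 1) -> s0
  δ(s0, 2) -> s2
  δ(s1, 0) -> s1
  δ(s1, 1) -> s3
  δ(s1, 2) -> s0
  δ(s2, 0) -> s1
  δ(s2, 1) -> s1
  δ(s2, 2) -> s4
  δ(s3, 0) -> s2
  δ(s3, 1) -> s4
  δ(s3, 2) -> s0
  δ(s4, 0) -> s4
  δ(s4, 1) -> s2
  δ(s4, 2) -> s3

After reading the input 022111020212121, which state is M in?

s2

s0 --0--> s4
s4 --2--> s3
s3 --2--> s0
s0 --1--> s0
s0 --1--> s0
s0 --1--> s0
s0 --0--> s4
s4 --2--> s3
s3 --0--> s2
s2 --2--> s4
s4 --1--> s2
s2 --2--> s4
s4 --1--> s2
s2 --2--> s4
s4 --1--> s2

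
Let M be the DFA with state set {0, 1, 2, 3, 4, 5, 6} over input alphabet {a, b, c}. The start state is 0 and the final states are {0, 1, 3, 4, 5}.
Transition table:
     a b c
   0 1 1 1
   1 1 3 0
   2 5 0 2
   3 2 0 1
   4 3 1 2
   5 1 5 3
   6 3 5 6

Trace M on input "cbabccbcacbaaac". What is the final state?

0 --c--> 1
1 --b--> 3
3 --a--> 2
2 --b--> 0
0 --c--> 1
1 --c--> 0
0 --b--> 1
1 --c--> 0
0 --a--> 1
1 --c--> 0
0 --b--> 1
1 --a--> 1
1 --a--> 1
1 --a--> 1
1 --c--> 0

0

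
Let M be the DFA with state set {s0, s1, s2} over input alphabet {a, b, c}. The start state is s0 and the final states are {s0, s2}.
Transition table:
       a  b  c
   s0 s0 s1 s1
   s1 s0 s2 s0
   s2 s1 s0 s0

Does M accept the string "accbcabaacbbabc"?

accepted

s0 --a--> s0
s0 --c--> s1
s1 --c--> s0
s0 --b--> s1
s1 --c--> s0
s0 --a--> s0
s0 --b--> s1
s1 --a--> s0
s0 --a--> s0
s0 --c--> s1
s1 --b--> s2
s2 --b--> s0
s0 --a--> s0
s0 --b--> s1
s1 --c--> s0
End in state s0, which is an accepting state.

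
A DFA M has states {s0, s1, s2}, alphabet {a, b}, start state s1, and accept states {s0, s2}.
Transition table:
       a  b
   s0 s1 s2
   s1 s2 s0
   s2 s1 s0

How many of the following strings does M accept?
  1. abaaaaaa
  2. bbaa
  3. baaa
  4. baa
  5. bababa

3

abaaaaaa: accepted
bbaa: accepted
baaa: rejected
baa: accepted
bababa: rejected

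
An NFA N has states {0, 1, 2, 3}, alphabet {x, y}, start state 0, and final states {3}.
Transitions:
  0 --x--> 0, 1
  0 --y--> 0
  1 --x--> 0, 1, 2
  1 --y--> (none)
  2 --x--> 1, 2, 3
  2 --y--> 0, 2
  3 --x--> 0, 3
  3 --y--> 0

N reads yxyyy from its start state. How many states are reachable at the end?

1

Start: {0}
read y: {0}
read x: {0, 1}
read y: {0}
read y: {0}
read y: {0}
Final reachable set {0} has 1 state.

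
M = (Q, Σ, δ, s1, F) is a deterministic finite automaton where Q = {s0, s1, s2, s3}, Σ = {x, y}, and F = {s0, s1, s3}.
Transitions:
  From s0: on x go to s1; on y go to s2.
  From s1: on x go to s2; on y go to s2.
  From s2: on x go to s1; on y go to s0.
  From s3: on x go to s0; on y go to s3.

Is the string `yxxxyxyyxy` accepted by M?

s1 --y--> s2
s2 --x--> s1
s1 --x--> s2
s2 --x--> s1
s1 --y--> s2
s2 --x--> s1
s1 --y--> s2
s2 --y--> s0
s0 --x--> s1
s1 --y--> s2
End in state s2, which is not an accepting state.

rejected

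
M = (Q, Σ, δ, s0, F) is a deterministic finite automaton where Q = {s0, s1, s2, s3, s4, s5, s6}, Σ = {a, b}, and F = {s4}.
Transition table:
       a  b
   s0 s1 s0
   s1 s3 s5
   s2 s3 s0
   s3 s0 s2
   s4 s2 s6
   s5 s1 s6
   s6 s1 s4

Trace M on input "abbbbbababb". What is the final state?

s0 --a--> s1
s1 --b--> s5
s5 --b--> s6
s6 --b--> s4
s4 --b--> s6
s6 --b--> s4
s4 --a--> s2
s2 --b--> s0
s0 --a--> s1
s1 --b--> s5
s5 --b--> s6

s6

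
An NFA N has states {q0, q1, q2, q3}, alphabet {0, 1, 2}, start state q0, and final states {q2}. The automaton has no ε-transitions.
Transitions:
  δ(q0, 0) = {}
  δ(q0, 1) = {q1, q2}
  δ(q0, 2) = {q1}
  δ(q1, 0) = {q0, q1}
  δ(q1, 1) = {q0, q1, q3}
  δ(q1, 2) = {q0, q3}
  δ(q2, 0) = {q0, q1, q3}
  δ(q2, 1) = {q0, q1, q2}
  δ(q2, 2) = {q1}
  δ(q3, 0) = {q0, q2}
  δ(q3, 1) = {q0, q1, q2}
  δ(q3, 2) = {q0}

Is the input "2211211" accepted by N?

accepted

Start: {q0}
read 2: {q1}
read 2: {q0, q3}
read 1: {q0, q1, q2}
read 1: {q0, q1, q2, q3}
read 2: {q0, q1, q3}
read 1: {q0, q1, q2, q3}
read 1: {q0, q1, q2, q3}
Reachable ∩ accepting = {q2} — nonempty.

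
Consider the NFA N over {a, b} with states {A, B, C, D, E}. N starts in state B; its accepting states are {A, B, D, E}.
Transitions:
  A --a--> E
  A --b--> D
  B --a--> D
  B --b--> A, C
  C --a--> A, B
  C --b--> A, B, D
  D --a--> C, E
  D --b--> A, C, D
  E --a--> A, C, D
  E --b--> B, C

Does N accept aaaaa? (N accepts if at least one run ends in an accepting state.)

Start: {B}
read a: {D}
read a: {C, E}
read a: {A, B, C, D}
read a: {A, B, C, D, E}
read a: {A, B, C, D, E}
Reachable ∩ accepting = {A, B, D, E} — nonempty.

accepted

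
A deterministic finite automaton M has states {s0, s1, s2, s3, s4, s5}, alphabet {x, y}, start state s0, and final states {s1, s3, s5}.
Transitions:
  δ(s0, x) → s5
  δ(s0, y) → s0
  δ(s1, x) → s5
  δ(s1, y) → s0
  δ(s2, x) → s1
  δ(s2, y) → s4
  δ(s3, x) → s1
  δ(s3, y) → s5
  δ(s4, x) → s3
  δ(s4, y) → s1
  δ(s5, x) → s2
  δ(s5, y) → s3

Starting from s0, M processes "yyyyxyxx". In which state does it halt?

s0 --y--> s0
s0 --y--> s0
s0 --y--> s0
s0 --y--> s0
s0 --x--> s5
s5 --y--> s3
s3 --x--> s1
s1 --x--> s5

s5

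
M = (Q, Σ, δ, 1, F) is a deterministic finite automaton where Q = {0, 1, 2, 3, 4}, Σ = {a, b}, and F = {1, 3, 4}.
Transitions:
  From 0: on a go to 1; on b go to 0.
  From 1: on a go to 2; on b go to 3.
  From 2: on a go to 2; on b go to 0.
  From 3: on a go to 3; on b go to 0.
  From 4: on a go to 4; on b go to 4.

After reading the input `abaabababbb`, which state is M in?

0

1 --a--> 2
2 --b--> 0
0 --a--> 1
1 --a--> 2
2 --b--> 0
0 --a--> 1
1 --b--> 3
3 --a--> 3
3 --b--> 0
0 --b--> 0
0 --b--> 0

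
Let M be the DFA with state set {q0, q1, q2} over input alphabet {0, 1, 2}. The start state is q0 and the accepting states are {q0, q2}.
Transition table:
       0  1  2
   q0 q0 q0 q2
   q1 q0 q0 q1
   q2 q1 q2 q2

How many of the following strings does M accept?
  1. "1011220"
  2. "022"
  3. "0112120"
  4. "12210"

"1011220": rejected
"022": accepted
"0112120": rejected
"12210": rejected

1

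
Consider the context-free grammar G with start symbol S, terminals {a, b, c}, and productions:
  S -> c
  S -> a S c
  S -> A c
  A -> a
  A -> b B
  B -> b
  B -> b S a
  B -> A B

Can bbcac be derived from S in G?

yes

S ⇒ Ac ⇒ bBc ⇒ bbSac ⇒ bbcac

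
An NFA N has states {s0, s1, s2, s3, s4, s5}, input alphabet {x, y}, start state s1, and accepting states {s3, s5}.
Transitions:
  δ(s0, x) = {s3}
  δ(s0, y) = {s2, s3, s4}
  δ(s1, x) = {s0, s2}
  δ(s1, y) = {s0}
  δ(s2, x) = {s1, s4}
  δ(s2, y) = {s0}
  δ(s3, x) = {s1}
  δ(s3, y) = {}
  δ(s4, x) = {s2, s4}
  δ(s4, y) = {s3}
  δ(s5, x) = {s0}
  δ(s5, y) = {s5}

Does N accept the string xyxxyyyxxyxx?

rejected

Start: {s1}
read x: {s0, s2}
read y: {s0, s2, s3, s4}
read x: {s1, s2, s3, s4}
read x: {s0, s1, s2, s4}
read y: {s0, s2, s3, s4}
read y: {s0, s2, s3, s4}
read y: {s0, s2, s3, s4}
read x: {s1, s2, s3, s4}
read x: {s0, s1, s2, s4}
read y: {s0, s2, s3, s4}
read x: {s1, s2, s3, s4}
read x: {s0, s1, s2, s4}
Reachable ∩ accepting = {} — empty.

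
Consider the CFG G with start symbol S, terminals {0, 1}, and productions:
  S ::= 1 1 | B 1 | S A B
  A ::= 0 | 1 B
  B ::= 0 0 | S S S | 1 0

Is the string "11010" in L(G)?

S ⇒ SAB ⇒ 11AB ⇒ 110B ⇒ 11010

yes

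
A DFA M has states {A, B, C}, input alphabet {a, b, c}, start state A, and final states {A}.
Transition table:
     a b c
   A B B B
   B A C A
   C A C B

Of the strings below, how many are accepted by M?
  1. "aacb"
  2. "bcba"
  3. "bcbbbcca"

"aacb": rejected
"bcba": accepted
"bcbbbcca": rejected

1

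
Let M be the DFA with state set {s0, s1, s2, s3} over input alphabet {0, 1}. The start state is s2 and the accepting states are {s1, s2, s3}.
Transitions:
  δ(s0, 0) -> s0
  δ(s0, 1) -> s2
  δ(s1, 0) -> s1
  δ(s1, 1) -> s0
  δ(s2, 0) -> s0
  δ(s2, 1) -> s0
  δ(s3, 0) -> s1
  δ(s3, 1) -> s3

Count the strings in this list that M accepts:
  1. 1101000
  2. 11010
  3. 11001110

0

1101000: rejected
11010: rejected
11001110: rejected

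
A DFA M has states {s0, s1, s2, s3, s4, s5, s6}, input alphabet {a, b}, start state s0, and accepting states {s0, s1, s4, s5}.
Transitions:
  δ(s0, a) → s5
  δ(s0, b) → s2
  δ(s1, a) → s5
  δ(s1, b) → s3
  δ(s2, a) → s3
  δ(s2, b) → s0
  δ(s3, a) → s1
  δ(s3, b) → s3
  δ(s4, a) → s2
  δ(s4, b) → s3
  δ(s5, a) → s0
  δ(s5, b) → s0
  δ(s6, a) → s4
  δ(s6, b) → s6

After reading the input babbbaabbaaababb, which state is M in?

s0 --b--> s2
s2 --a--> s3
s3 --b--> s3
s3 --b--> s3
s3 --b--> s3
s3 --a--> s1
s1 --a--> s5
s5 --b--> s0
s0 --b--> s2
s2 --a--> s3
s3 --a--> s1
s1 --a--> s5
s5 --b--> s0
s0 --a--> s5
s5 --b--> s0
s0 --b--> s2

s2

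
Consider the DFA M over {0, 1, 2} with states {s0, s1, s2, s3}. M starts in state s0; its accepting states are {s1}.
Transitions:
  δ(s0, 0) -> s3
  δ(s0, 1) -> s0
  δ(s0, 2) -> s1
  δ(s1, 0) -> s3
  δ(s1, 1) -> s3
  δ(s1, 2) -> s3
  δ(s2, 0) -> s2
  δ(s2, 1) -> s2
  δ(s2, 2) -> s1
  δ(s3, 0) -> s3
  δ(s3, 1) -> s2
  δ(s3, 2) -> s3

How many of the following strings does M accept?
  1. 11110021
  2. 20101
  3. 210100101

11110021: rejected
20101: rejected
210100101: rejected

0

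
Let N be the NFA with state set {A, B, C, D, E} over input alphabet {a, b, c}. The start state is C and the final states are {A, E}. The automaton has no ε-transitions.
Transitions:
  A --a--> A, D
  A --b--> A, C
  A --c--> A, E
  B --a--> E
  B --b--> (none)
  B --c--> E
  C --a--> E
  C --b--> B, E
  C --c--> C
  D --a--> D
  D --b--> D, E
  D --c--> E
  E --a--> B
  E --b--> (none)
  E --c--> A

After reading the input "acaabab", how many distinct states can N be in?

Start: {C}
read a: {E}
read c: {A}
read a: {A, D}
read a: {A, D}
read b: {A, C, D, E}
read a: {A, B, D, E}
read b: {A, C, D, E}
Final reachable set {A, C, D, E} has 4 states.

4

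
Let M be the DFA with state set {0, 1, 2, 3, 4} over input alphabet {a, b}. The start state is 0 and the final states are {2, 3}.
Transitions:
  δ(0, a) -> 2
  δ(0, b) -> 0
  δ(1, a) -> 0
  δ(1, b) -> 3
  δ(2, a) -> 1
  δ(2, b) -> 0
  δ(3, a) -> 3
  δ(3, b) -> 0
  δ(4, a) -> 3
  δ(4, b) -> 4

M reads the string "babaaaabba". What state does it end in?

0 --b--> 0
0 --a--> 2
2 --b--> 0
0 --a--> 2
2 --a--> 1
1 --a--> 0
0 --a--> 2
2 --b--> 0
0 --b--> 0
0 --a--> 2

2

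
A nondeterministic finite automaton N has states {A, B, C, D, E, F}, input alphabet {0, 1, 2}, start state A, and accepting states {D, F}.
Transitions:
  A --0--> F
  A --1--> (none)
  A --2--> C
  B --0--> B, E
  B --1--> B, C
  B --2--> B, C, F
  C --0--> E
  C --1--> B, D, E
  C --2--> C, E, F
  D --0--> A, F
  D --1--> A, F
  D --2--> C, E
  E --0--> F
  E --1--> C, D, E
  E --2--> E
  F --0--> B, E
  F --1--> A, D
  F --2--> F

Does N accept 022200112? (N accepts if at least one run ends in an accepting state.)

Start: {A}
read 0: {F}
read 2: {F}
read 2: {F}
read 2: {F}
read 0: {B, E}
read 0: {B, E, F}
read 1: {A, B, C, D, E}
read 1: {A, B, C, D, E, F}
read 2: {B, C, E, F}
Reachable ∩ accepting = {F} — nonempty.

accepted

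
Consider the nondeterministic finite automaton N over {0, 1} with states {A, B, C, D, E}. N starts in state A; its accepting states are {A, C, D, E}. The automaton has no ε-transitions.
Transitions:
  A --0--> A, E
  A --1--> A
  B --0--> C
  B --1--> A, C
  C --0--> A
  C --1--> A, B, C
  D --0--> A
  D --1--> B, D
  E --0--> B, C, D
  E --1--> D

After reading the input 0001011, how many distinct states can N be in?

4

Start: {A}
read 0: {A, E}
read 0: {A, B, C, D, E}
read 0: {A, B, C, D, E}
read 1: {A, B, C, D}
read 0: {A, C, E}
read 1: {A, B, C, D}
read 1: {A, B, C, D}
Final reachable set {A, B, C, D} has 4 states.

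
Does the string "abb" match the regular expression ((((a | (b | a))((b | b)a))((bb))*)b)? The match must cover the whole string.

no

No split of abb into u·v has (((a|(b|a))((b|b)a))((bb))*) matching u and b matching v.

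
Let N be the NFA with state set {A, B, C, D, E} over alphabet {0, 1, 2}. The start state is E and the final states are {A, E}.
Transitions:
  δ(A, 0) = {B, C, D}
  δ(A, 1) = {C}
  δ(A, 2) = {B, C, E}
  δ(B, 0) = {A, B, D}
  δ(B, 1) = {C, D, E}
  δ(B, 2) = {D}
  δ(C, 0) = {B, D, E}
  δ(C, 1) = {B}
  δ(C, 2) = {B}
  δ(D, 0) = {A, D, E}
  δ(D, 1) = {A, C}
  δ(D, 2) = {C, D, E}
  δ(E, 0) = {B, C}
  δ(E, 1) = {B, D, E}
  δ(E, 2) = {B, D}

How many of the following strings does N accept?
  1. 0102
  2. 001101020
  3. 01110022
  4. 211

4

0102: accepted
001101020: accepted
01110022: accepted
211: accepted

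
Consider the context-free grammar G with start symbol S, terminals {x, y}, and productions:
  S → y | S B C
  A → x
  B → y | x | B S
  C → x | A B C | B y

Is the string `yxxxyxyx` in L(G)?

yes

S ⇒ SBC ⇒ SBCBC ⇒ yBCBC ⇒ yxCBC ⇒ yxABCBC ⇒ yxxBCBC ⇒ yxxBSCBC ⇒ yxxxSCBC ⇒ yxxxyCBC ⇒ yxxxyxBC ⇒ yxxxyxyC ⇒ yxxxyxyx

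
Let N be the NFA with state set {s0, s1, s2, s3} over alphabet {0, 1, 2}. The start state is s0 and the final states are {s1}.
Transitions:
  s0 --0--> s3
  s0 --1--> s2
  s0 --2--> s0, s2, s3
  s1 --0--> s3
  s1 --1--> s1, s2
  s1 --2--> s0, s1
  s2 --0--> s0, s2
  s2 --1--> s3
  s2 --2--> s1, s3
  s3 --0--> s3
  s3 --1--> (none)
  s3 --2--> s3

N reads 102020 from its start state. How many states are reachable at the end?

Start: {s0}
read 1: {s2}
read 0: {s0, s2}
read 2: {s0, s1, s2, s3}
read 0: {s0, s2, s3}
read 2: {s0, s1, s2, s3}
read 0: {s0, s2, s3}
Final reachable set {s0, s2, s3} has 3 states.

3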